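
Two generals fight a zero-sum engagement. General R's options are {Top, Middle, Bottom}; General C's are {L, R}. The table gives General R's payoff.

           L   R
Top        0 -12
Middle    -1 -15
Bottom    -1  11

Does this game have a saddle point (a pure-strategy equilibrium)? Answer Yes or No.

Row minima: Top → -12, Middle → -15, Bottom → -1; maximin = -1.
Column maxima: L → 0, R → 11; minimax = 0.
-1 ≠ 0, so no pure-strategy equilibrium exists.

No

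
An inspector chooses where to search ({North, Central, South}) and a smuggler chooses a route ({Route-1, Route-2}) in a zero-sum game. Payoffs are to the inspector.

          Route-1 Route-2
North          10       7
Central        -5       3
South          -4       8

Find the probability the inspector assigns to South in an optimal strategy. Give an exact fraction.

Row minima: North → 7, Central → -5, South → -4; maximin = 7.
Column maxima: Route-1 → 10, Route-2 → 8; minimax = 8.
7 ≠ 8, so there is no saddle point; optimal play is mixed.
Central is strictly dominated by North, so the inspector never plays it.
On the remaining 2×2 (North, South vs Route-1, Route-2):
Let the inspector play North with probability p. Expected payoff against Route-1: 10p + (-4)(1−p) = 14p − 4; against Route-2: 7p + 8(1−p) = −p + 8.
Setting these equal: 14p − 4 = −p + 8 ⇒ 15p = 12 ⇒ p = 4/5, and the value is (14)·(4/5) − 4 = 36/5.
For the smuggler: with q = P(Route-1), equating North's and South's payoffs gives 3q + 7 = −12q + 8 ⇒ q = 1/15.

1/5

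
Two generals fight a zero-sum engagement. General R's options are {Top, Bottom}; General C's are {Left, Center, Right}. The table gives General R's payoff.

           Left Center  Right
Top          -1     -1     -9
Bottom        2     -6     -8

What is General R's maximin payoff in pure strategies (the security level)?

-8

Row minima: Top → -9, Bottom → -8.
The best of these is -8.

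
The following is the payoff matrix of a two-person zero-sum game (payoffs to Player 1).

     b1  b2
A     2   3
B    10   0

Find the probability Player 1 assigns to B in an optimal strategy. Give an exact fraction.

Row minima: A → 2, B → 0; maximin = 2.
Column maxima: b1 → 10, b2 → 3; minimax = 3.
2 ≠ 3, so there is no saddle point; optimal play is mixed.
Let Player 1 play A with probability p. Expected payoff against b1: 2p + 10(1−p) = −8p + 10; against b2: 3p + 0(1−p) = 3p.
Setting these equal: −8p + 10 = 3p ⇒ −11p = -10 ⇒ p = 10/11, and the value is (-8)·(10/11) + 10 = 30/11.
For Player 2: with q = P(b1), equating A's and B's payoffs gives −q + 3 = 10q ⇒ q = 3/11.

1/11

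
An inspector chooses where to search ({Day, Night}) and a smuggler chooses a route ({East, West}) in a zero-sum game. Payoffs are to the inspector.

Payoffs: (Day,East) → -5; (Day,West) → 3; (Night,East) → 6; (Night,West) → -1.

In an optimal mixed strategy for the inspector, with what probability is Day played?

Row minima: Day → -5, Night → -1; maximin = -1.
Column maxima: East → 6, West → 3; minimax = 3.
-1 ≠ 3, so there is no saddle point; optimal play is mixed.
Let the inspector play Day with probability p. Expected payoff against East: (-5)p + 6(1−p) = −11p + 6; against West: 3p + (-1)(1−p) = 4p − 1.
Setting these equal: −11p + 6 = 4p − 1 ⇒ −15p = -7 ⇒ p = 7/15, and the value is (-11)·(7/15) + 6 = 13/15.
For the smuggler: with q = P(East), equating Day's and Night's payoffs gives −8q + 3 = 7q − 1 ⇒ q = 4/15.

7/15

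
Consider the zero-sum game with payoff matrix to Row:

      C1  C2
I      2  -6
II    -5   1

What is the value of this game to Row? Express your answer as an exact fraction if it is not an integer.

Row minima: I → -6, II → -5; maximin = -5.
Column maxima: C1 → 2, C2 → 1; minimax = 1.
-5 ≠ 1, so there is no saddle point; optimal play is mixed.
Let Row play I with probability p. Expected payoff against C1: 2p + (-5)(1−p) = 7p − 5; against C2: (-6)p + 1(1−p) = −7p + 1.
Setting these equal: 7p − 5 = −7p + 1 ⇒ 14p = 6 ⇒ p = 3/7, and the value is (7)·(3/7) − 5 = -2.
For Column: with q = P(C1), equating I's and II's payoffs gives 8q − 6 = −6q + 1 ⇒ q = 1/2.

-2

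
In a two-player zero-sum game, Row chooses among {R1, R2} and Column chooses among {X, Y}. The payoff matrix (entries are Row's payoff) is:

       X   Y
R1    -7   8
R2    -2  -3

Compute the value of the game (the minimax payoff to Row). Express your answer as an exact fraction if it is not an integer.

Row minima: R1 → -7, R2 → -3; maximin = -3.
Column maxima: X → -2, Y → 8; minimax = -2.
-3 ≠ -2, so there is no saddle point; optimal play is mixed.
Let Row play R1 with probability p. Expected payoff against X: (-7)p + (-2)(1−p) = −5p − 2; against Y: 8p + (-3)(1−p) = 11p − 3.
Setting these equal: −5p − 2 = 11p − 3 ⇒ −16p = -1 ⇒ p = 1/16, and the value is (-5)·(1/16) − 2 = -37/16.
For Column: with q = P(X), equating R1's and R2's payoffs gives −15q + 8 = q − 3 ⇒ q = 11/16.

-37/16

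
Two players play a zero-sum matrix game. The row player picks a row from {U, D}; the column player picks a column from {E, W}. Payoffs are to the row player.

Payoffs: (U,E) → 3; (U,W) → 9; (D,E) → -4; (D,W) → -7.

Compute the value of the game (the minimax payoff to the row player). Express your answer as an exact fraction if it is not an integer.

Row minima: U → 3, D → -7; maximin = 3.
Column maxima: E → 3, W → 9; minimax = 3.
Since maximin = minimax = 3, there is a saddle point and the value is 3.

3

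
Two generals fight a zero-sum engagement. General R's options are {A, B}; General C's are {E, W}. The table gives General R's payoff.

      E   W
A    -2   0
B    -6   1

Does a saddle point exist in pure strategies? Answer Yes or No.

Row minima: A → -2, B → -6; maximin = -2.
Column maxima: E → -2, W → 1; minimax = -2.
maximin = minimax = -2, so a saddle point exists.

Yes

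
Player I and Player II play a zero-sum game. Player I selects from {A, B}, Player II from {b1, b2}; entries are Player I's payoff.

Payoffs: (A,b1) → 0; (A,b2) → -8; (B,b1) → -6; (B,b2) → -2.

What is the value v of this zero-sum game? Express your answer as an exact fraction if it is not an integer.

Row minima: A → -8, B → -6; maximin = -6.
Column maxima: b1 → 0, b2 → -2; minimax = -2.
-6 ≠ -2, so there is no saddle point; optimal play is mixed.
Let Player I play A with probability p. Expected payoff against b1: 0p + (-6)(1−p) = 6p − 6; against b2: (-8)p + (-2)(1−p) = −6p − 2.
Setting these equal: 6p − 6 = −6p − 2 ⇒ 12p = 4 ⇒ p = 1/3, and the value is (6)·(1/3) − 6 = -4.
For Player II: with q = P(b1), equating A's and B's payoffs gives 8q − 8 = −4q − 2 ⇒ q = 1/2.

-4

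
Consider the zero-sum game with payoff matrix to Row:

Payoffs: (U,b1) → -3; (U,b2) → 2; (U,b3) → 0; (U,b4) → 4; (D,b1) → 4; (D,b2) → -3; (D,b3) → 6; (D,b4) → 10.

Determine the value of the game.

Row minima: U → -3, D → -3; maximin = -3.
Column maxima: b1 → 4, b2 → 2, b3 → 6, b4 → 10; minimax = 2.
-3 ≠ 2, so there is no saddle point; optimal play is mixed.
b3 is strictly dominated by b1 (it gives Row strictly more in every row), so Column never plays it.
b4 is strictly dominated by b1 (it gives Row strictly more in every row), so Column never plays it.
On the remaining 2×2 (U, D vs b1, b2):
Let Row play U with probability p. Expected payoff against b1: (-3)p + 4(1−p) = −7p + 4; against b2: 2p + (-3)(1−p) = 5p − 3.
Setting these equal: −7p + 4 = 5p − 3 ⇒ −12p = -7 ⇒ p = 7/12, and the value is (-7)·(7/12) + 4 = -1/12.
For Column: with q = P(b1), equating U's and D's payoffs gives −5q + 2 = 7q − 3 ⇒ q = 5/12.

-1/12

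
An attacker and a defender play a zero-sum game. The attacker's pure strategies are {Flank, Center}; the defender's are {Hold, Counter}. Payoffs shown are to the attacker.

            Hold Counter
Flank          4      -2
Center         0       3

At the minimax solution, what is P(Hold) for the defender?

5/9

Row minima: Flank → -2, Center → 0; maximin = 0.
Column maxima: Hold → 4, Counter → 3; minimax = 3.
0 ≠ 3, so there is no saddle point; optimal play is mixed.
Let the attacker play Flank with probability p. Expected payoff against Hold: 4p + 0(1−p) = 4p; against Counter: (-2)p + 3(1−p) = −5p + 3.
Setting these equal: 4p = −5p + 3 ⇒ 9p = 3 ⇒ p = 1/3, and the value is (4)·(1/3) = 4/3.
For the defender: with q = P(Hold), equating Flank's and Center's payoffs gives 6q − 2 = −3q + 3 ⇒ q = 5/9.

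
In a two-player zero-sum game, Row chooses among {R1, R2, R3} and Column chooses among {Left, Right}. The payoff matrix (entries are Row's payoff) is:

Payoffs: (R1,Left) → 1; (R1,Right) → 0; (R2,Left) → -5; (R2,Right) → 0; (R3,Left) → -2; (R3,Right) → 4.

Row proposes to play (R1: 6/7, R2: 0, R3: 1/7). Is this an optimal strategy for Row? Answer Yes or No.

Yes

Against Left this mix gives (6/7)·1 + (1/7)·(-2) = 4/7.
Against Right this mix gives (6/7)·0 + (1/7)·4 = 4/7.
All of Column's active replies (Left, Right) yield 4/7, and no column does worse for Row. The mix makes Column indifferent and guarantees 4/7, so it is optimal.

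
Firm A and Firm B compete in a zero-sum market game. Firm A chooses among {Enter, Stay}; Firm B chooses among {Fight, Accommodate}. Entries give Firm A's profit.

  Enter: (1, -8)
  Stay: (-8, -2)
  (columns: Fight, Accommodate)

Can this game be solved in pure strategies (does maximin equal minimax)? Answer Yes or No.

No

Row minima: Enter → -8, Stay → -8; maximin = -8.
Column maxima: Fight → 1, Accommodate → -2; minimax = -2.
-8 ≠ -2, so no pure-strategy equilibrium exists.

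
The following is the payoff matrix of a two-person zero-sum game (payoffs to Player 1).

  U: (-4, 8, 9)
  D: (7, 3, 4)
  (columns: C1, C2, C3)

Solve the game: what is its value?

17/4

Row minima: U → -4, D → 3; maximin = 3.
Column maxima: C1 → 7, C2 → 8, C3 → 9; minimax = 7.
3 ≠ 7, so there is no saddle point; optimal play is mixed.
C3 is strictly dominated by C2 (it gives Player 1 strictly more in every row), so Player 2 never plays it.
On the remaining 2×2 (U, D vs C1, C2):
Let Player 1 play U with probability p. Expected payoff against C1: (-4)p + 7(1−p) = −11p + 7; against C2: 8p + 3(1−p) = 5p + 3.
Setting these equal: −11p + 7 = 5p + 3 ⇒ −16p = -4 ⇒ p = 1/4, and the value is (-11)·(1/4) + 7 = 17/4.
For Player 2: with q = P(C1), equating U's and D's payoffs gives −12q + 8 = 4q + 3 ⇒ q = 5/16.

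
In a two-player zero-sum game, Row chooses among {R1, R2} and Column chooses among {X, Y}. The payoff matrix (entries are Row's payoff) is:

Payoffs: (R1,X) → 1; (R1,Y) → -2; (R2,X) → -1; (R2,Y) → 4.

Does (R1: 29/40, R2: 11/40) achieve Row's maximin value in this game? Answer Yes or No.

No

Against X this mix gives (29/40)·1 + (11/40)·(-1) = 9/20.
Against Y this mix gives (29/40)·(-2) + (11/40)·4 = -7/20.
Column will play Y, holding Row to -7/20. Shifting weight toward the row that does better against Y would raise this floor (the equalizing mix achieves 1/4 against both Y and X), so the proposed strategy is not optimal.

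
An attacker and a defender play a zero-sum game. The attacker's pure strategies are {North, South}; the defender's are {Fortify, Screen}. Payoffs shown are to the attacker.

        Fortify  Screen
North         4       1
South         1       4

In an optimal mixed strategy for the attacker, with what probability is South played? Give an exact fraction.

1/2

Row minima: North → 1, South → 1; maximin = 1.
Column maxima: Fortify → 4, Screen → 4; minimax = 4.
1 ≠ 4, so there is no saddle point; optimal play is mixed.
Let the attacker play North with probability p. Expected payoff against Fortify: 4p + 1(1−p) = 3p + 1; against Screen: 1p + 4(1−p) = −3p + 4.
Setting these equal: 3p + 1 = −3p + 4 ⇒ 6p = 3 ⇒ p = 1/2, and the value is (3)·(1/2) + 1 = 5/2.
For the defender: with q = P(Fortify), equating North's and South's payoffs gives 3q + 1 = −3q + 4 ⇒ q = 1/2.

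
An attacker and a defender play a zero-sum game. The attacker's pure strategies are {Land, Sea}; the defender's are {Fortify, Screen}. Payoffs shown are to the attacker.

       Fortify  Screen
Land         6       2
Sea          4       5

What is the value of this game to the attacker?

22/5

Row minima: Land → 2, Sea → 4; maximin = 4.
Column maxima: Fortify → 6, Screen → 5; minimax = 5.
4 ≠ 5, so there is no saddle point; optimal play is mixed.
Let the attacker play Land with probability p. Expected payoff against Fortify: 6p + 4(1−p) = 2p + 4; against Screen: 2p + 5(1−p) = −3p + 5.
Setting these equal: 2p + 4 = −3p + 5 ⇒ 5p = 1 ⇒ p = 1/5, and the value is (2)·(1/5) + 4 = 22/5.
For the defender: with q = P(Fortify), equating Land's and Sea's payoffs gives 4q + 2 = −q + 5 ⇒ q = 3/5.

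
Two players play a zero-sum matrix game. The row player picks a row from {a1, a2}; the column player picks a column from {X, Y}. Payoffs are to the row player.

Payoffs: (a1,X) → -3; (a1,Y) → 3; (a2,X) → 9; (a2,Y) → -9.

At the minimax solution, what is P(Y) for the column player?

Row minima: a1 → -3, a2 → -9; maximin = -3.
Column maxima: X → 9, Y → 3; minimax = 3.
-3 ≠ 3, so there is no saddle point; optimal play is mixed.
Let the row player play a1 with probability p. Expected payoff against X: (-3)p + 9(1−p) = −12p + 9; against Y: 3p + (-9)(1−p) = 12p − 9.
Setting these equal: −12p + 9 = 12p − 9 ⇒ −24p = -18 ⇒ p = 3/4, and the value is (-12)·(3/4) + 9 = 0.
For the column player: with q = P(X), equating a1's and a2's payoffs gives −6q + 3 = 18q − 9 ⇒ q = 1/2.

1/2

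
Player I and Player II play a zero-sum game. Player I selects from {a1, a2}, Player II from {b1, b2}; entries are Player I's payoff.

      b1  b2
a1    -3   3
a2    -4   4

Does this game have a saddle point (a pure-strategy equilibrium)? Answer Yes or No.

Row minima: a1 → -3, a2 → -4; maximin = -3.
Column maxima: b1 → -3, b2 → 4; minimax = -3.
maximin = minimax = -3, so a saddle point exists.

Yes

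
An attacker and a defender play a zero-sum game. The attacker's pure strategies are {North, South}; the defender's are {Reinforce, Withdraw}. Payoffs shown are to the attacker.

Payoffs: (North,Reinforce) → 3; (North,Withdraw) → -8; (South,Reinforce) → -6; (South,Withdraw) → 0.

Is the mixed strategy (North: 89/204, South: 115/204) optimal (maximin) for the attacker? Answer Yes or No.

No

Against Reinforce this mix gives (89/204)·3 + (115/204)·(-6) = -141/68.
Against Withdraw this mix gives (89/204)·(-8) + (115/204)·0 = -178/51.
The defender will play Withdraw, holding the attacker to -178/51. Shifting weight toward the row that does better against Withdraw would raise this floor (the equalizing mix achieves -48/17 against both Withdraw and Reinforce), so the proposed strategy is not optimal.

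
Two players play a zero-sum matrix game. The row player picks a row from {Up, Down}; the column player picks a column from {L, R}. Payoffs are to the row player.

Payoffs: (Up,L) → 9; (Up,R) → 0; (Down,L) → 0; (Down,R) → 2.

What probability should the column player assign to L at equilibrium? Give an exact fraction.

2/11

Row minima: Up → 0, Down → 0; maximin = 0.
Column maxima: L → 9, R → 2; minimax = 2.
0 ≠ 2, so there is no saddle point; optimal play is mixed.
Let the row player play Up with probability p. Expected payoff against L: 9p + 0(1−p) = 9p; against R: 0p + 2(1−p) = −2p + 2.
Setting these equal: 9p = −2p + 2 ⇒ 11p = 2 ⇒ p = 2/11, and the value is (9)·(2/11) = 18/11.
For the column player: with q = P(L), equating Up's and Down's payoffs gives 9q = −2q + 2 ⇒ q = 2/11.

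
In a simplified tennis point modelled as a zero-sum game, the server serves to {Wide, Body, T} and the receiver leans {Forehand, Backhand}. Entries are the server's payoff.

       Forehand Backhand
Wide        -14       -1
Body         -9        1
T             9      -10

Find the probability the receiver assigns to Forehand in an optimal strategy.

11/29

Row minima: Wide → -14, Body → -9, T → -10; maximin = -9.
Column maxima: Forehand → 9, Backhand → 1; minimax = 1.
-9 ≠ 1, so there is no saddle point; optimal play is mixed.
Wide is strictly dominated by Body, so the server never plays it.
On the remaining 2×2 (Body, T vs Forehand, Backhand):
Let the server play Body with probability p. Expected payoff against Forehand: (-9)p + 9(1−p) = −18p + 9; against Backhand: 1p + (-10)(1−p) = 11p − 10.
Setting these equal: −18p + 9 = 11p − 10 ⇒ −29p = -19 ⇒ p = 19/29, and the value is (-18)·(19/29) + 9 = -81/29.
For the receiver: with q = P(Forehand), equating Body's and T's payoffs gives −10q + 1 = 19q − 10 ⇒ q = 11/29.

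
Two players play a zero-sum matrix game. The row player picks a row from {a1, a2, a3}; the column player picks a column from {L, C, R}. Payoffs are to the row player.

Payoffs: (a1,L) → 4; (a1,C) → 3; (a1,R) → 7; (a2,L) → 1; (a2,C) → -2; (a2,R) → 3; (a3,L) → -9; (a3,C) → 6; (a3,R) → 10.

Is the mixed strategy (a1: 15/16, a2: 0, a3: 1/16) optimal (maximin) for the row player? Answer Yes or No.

Against L this mix gives (15/16)·4 + (1/16)·(-9) = 51/16.
Against C this mix gives (15/16)·3 + (1/16)·6 = 51/16.
Against R this mix gives (15/16)·7 + (1/16)·10 = 115/16.
All of the column player's active replies (L, C) yield 51/16, and no column does worse for the row player. The mix makes the column player indifferent and guarantees 51/16, so it is optimal.

Yes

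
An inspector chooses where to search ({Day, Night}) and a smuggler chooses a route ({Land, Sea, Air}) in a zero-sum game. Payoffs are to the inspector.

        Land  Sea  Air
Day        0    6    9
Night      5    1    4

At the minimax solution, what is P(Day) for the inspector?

2/5

Row minima: Day → 0, Night → 1; maximin = 1.
Column maxima: Land → 5, Sea → 6, Air → 9; minimax = 5.
1 ≠ 5, so there is no saddle point; optimal play is mixed.
Air is strictly dominated by Sea (it gives the inspector strictly more in every row), so the smuggler never plays it.
On the remaining 2×2 (Day, Night vs Land, Sea):
Let the inspector play Day with probability p. Expected payoff against Land: 0p + 5(1−p) = −5p + 5; against Sea: 6p + 1(1−p) = 5p + 1.
Setting these equal: −5p + 5 = 5p + 1 ⇒ −10p = -4 ⇒ p = 2/5, and the value is (-5)·(2/5) + 5 = 3.
For the smuggler: with q = P(Land), equating Day's and Night's payoffs gives −6q + 6 = 4q + 1 ⇒ q = 1/2.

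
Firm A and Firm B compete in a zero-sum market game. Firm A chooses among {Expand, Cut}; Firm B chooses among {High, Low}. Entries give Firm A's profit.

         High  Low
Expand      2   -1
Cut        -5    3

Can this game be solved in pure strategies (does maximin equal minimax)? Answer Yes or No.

No

Row minima: Expand → -1, Cut → -5; maximin = -1.
Column maxima: High → 2, Low → 3; minimax = 2.
-1 ≠ 2, so no pure-strategy equilibrium exists.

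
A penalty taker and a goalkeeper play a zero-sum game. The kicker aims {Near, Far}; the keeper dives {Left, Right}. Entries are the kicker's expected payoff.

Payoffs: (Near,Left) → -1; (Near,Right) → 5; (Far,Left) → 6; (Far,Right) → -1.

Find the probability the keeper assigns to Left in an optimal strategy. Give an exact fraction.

Row minima: Near → -1, Far → -1; maximin = -1.
Column maxima: Left → 6, Right → 5; minimax = 5.
-1 ≠ 5, so there is no saddle point; optimal play is mixed.
Let the kicker play Near with probability p. Expected payoff against Left: (-1)p + 6(1−p) = −7p + 6; against Right: 5p + (-1)(1−p) = 6p − 1.
Setting these equal: −7p + 6 = 6p − 1 ⇒ −13p = -7 ⇒ p = 7/13, and the value is (-7)·(7/13) + 6 = 29/13.
For the keeper: with q = P(Left), equating Near's and Far's payoffs gives −6q + 5 = 7q − 1 ⇒ q = 6/13.

6/13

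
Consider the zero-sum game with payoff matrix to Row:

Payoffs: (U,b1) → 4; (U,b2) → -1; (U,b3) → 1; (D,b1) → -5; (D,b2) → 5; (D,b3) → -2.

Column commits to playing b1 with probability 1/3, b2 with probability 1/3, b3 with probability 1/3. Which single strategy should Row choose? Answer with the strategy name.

U

Expected payoff of U: (1/3)·4 + (1/3)·(-1) + (1/3)·1 = 4/3.
Expected payoff of D: (1/3)·(-5) + (1/3)·5 + (1/3)·(-2) = -2/3.
The largest is 4/3, so Row's best response is U.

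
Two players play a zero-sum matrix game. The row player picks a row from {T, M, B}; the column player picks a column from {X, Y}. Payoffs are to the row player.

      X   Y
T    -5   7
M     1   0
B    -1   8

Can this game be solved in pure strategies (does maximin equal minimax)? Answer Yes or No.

No

Row minima: T → -5, M → 0, B → -1; maximin = 0.
Column maxima: X → 1, Y → 8; minimax = 1.
0 ≠ 1, so no pure-strategy equilibrium exists.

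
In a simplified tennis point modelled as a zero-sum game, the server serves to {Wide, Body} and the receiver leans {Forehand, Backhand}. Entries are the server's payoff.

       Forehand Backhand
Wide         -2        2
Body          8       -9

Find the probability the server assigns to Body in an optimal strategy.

Row minima: Wide → -2, Body → -9; maximin = -2.
Column maxima: Forehand → 8, Backhand → 2; minimax = 2.
-2 ≠ 2, so there is no saddle point; optimal play is mixed.
Let the server play Wide with probability p. Expected payoff against Forehand: (-2)p + 8(1−p) = −10p + 8; against Backhand: 2p + (-9)(1−p) = 11p − 9.
Setting these equal: −10p + 8 = 11p − 9 ⇒ −21p = -17 ⇒ p = 17/21, and the value is (-10)·(17/21) + 8 = -2/21.
For the receiver: with q = P(Forehand), equating Wide's and Body's payoffs gives −4q + 2 = 17q − 9 ⇒ q = 11/21.

4/21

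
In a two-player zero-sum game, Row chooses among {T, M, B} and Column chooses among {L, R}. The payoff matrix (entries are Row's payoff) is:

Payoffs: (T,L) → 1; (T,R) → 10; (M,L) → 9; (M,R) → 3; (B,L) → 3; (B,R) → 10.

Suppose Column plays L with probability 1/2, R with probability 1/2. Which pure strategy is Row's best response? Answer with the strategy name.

Expected payoff of T: (1/2)·1 + (1/2)·10 = 11/2.
Expected payoff of M: (1/2)·9 + (1/2)·3 = 6.
Expected payoff of B: (1/2)·3 + (1/2)·10 = 13/2.
The largest is 13/2, so Row's best response is B.

B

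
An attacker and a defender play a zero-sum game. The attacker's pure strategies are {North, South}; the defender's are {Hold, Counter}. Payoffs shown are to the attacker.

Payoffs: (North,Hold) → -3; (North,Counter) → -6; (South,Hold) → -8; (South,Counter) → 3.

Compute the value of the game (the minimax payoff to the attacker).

Row minima: North → -6, South → -8; maximin = -6.
Column maxima: Hold → -3, Counter → 3; minimax = -3.
-6 ≠ -3, so there is no saddle point; optimal play is mixed.
Let the attacker play North with probability p. Expected payoff against Hold: (-3)p + (-8)(1−p) = 5p − 8; against Counter: (-6)p + 3(1−p) = −9p + 3.
Setting these equal: 5p − 8 = −9p + 3 ⇒ 14p = 11 ⇒ p = 11/14, and the value is (5)·(11/14) − 8 = -57/14.
For the defender: with q = P(Hold), equating North's and South's payoffs gives 3q − 6 = −11q + 3 ⇒ q = 9/14.

-57/14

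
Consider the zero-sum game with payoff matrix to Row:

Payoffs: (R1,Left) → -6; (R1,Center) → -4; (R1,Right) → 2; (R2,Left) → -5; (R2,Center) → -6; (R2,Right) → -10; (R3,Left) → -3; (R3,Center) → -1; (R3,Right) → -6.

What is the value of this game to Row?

Row minima: R1 → -6, R2 → -10, R3 → -6; maximin = -6.
Column maxima: Left → -3, Center → -1, Right → 2; minimax = -3.
-6 ≠ -3, so there is no saddle point; optimal play is mixed.
R2 is strictly dominated by R3, so Row never plays it.
With R2 eliminated, Center is strictly dominated by Left (it gives Row strictly more in every remaining row), so Column never plays it.
On the remaining 2×2 (R1, R3 vs Left, Right):
Let Row play R1 with probability p. Expected payoff against Left: (-6)p + (-3)(1−p) = −3p − 3; against Right: 2p + (-6)(1−p) = 8p − 6.
Setting these equal: −3p − 3 = 8p − 6 ⇒ −11p = -3 ⇒ p = 3/11, and the value is (-3)·(3/11) − 3 = -42/11.
For Column: with q = P(Left), equating R1's and R3's payoffs gives −8q + 2 = 3q − 6 ⇒ q = 8/11.

-42/11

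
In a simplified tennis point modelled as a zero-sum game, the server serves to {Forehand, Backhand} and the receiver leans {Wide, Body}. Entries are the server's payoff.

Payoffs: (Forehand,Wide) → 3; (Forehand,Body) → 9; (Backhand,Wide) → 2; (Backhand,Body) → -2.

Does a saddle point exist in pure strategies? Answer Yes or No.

Row minima: Forehand → 3, Backhand → -2; maximin = 3.
Column maxima: Wide → 3, Body → 9; minimax = 3.
maximin = minimax = 3, so a saddle point exists.

Yes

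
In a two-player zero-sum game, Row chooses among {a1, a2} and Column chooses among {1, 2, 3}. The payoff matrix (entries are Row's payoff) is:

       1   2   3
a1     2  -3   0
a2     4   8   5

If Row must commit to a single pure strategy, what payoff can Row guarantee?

Row minima: a1 → -3, a2 → 4.
The best of these is 4.

4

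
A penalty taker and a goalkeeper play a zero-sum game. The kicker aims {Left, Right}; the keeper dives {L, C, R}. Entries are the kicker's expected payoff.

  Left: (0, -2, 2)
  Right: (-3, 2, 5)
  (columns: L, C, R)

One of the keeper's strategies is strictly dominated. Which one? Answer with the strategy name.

L holds the kicker's payoff strictly below R in every row: 0 < 2, -3 < 5.
So R is strictly dominated for the keeper.

R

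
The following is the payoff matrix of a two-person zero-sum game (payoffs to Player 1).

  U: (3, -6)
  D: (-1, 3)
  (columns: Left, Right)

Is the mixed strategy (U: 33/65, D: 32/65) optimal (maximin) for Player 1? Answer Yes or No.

No

Against Left this mix gives (33/65)·3 + (32/65)·(-1) = 67/65.
Against Right this mix gives (33/65)·(-6) + (32/65)·3 = -102/65.
Player 2 will play Right, holding Player 1 to -102/65. Shifting weight toward the row that does better against Right would raise this floor (the equalizing mix achieves 3/13 against both Right and Left), so the proposed strategy is not optimal.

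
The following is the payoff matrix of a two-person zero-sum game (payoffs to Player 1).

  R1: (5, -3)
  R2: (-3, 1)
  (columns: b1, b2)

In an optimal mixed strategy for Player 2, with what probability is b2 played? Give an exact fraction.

Row minima: R1 → -3, R2 → -3; maximin = -3.
Column maxima: b1 → 5, b2 → 1; minimax = 1.
-3 ≠ 1, so there is no saddle point; optimal play is mixed.
Let Player 1 play R1 with probability p. Expected payoff against b1: 5p + (-3)(1−p) = 8p − 3; against b2: (-3)p + 1(1−p) = −4p + 1.
Setting these equal: 8p − 3 = −4p + 1 ⇒ 12p = 4 ⇒ p = 1/3, and the value is (8)·(1/3) − 3 = -1/3.
For Player 2: with q = P(b1), equating R1's and R2's payoffs gives 8q − 3 = −4q + 1 ⇒ q = 1/3.

2/3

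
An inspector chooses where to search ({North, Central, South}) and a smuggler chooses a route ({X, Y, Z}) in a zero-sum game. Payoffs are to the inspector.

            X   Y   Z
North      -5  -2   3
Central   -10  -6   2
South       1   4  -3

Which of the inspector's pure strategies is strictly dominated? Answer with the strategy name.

North gives a strictly higher payoff than Central against every column: -5 > -10, -2 > -6, 3 > 2.
So Central is strictly dominated and the inspector never plays it.

Central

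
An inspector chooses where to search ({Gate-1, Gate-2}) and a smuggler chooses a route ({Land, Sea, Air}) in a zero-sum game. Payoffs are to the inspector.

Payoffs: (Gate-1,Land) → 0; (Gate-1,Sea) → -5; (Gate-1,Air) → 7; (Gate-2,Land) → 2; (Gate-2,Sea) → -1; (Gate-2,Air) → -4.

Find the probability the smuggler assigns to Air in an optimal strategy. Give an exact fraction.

Row minima: Gate-1 → -5, Gate-2 → -4; maximin = -4.
Column maxima: Land → 2, Sea → -1, Air → 7; minimax = -1.
-4 ≠ -1, so there is no saddle point; optimal play is mixed.
Land is strictly dominated by Sea (it gives the inspector strictly more in every row), so the smuggler never plays it.
On the remaining 2×2 (Gate-1, Gate-2 vs Sea, Air):
Let the inspector play Gate-1 with probability p. Expected payoff against Sea: (-5)p + (-1)(1−p) = −4p − 1; against Air: 7p + (-4)(1−p) = 11p − 4.
Setting these equal: −4p − 1 = 11p − 4 ⇒ −15p = -3 ⇒ p = 1/5, and the value is (-4)·(1/5) − 1 = -9/5.
For the smuggler: with q = P(Sea), equating Gate-1's and Gate-2's payoffs gives −12q + 7 = 3q − 4 ⇒ q = 11/15.

4/15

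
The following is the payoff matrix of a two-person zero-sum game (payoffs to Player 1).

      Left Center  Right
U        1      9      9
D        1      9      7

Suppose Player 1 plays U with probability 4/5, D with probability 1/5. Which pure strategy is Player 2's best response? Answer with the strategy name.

Left

If Player 2 plays Left, Player 1's expected payoff is (4/5)·1 + (1/5)·1 = 1.
If Player 2 plays Center, Player 1's expected payoff is (4/5)·9 + (1/5)·9 = 9.
If Player 2 plays Right, Player 1's expected payoff is (4/5)·9 + (1/5)·7 = 43/5.
Player 2 minimizes Player 1's payoff; the smallest is 1, so the best response is Left.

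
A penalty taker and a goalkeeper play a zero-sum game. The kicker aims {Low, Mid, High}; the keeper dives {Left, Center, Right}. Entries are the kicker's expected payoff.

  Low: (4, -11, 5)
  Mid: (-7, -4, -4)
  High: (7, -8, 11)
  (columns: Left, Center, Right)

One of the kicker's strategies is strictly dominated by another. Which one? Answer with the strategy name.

High gives a strictly higher payoff than Low against every column: 7 > 4, -8 > -11, 11 > 5.
So Low is strictly dominated and the kicker never plays it.

Low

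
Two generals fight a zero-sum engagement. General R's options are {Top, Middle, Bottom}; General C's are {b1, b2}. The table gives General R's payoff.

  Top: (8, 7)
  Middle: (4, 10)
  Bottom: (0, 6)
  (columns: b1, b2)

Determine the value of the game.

52/7

Row minima: Top → 7, Middle → 4, Bottom → 0; maximin = 7.
Column maxima: b1 → 8, b2 → 10; minimax = 8.
7 ≠ 8, so there is no saddle point; optimal play is mixed.
Bottom is strictly dominated by Top, so General R never plays it.
On the remaining 2×2 (Top, Middle vs b1, b2):
Let General R play Top with probability p. Expected payoff against b1: 8p + 4(1−p) = 4p + 4; against b2: 7p + 10(1−p) = −3p + 10.
Setting these equal: 4p + 4 = −3p + 10 ⇒ 7p = 6 ⇒ p = 6/7, and the value is (4)·(6/7) + 4 = 52/7.
For General C: with q = P(b1), equating Top's and Middle's payoffs gives q + 7 = −6q + 10 ⇒ q = 3/7.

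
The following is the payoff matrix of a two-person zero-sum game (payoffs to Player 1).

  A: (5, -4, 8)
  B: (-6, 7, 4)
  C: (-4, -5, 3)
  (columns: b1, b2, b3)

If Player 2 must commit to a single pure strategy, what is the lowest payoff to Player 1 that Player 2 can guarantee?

5

Column maxima: b1 → 5, b2 → 7, b3 → 8.
The smallest of these is 5.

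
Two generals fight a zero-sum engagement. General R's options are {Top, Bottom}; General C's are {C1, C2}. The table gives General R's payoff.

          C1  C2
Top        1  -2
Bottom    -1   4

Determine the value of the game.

Row minima: Top → -2, Bottom → -1; maximin = -1.
Column maxima: C1 → 1, C2 → 4; minimax = 1.
-1 ≠ 1, so there is no saddle point; optimal play is mixed.
Let General R play Top with probability p. Expected payoff against C1: 1p + (-1)(1−p) = 2p − 1; against C2: (-2)p + 4(1−p) = −6p + 4.
Setting these equal: 2p − 1 = −6p + 4 ⇒ 8p = 5 ⇒ p = 5/8, and the value is (2)·(5/8) − 1 = 1/4.
For General C: with q = P(C1), equating Top's and Bottom's payoffs gives 3q − 2 = −5q + 4 ⇒ q = 3/4.

1/4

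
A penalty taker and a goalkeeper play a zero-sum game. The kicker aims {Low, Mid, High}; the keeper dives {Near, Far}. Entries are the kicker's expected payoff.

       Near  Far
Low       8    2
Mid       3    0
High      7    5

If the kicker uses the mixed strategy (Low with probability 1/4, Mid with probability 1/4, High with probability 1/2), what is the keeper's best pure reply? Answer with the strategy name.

If the keeper plays Near, the kicker's expected payoff is (1/4)·8 + (1/4)·3 + (1/2)·7 = 25/4.
If the keeper plays Far, the kicker's expected payoff is (1/4)·2 + (1/4)·0 + (1/2)·5 = 3.
The keeper minimizes the kicker's payoff; the smallest is 3, so the best response is Far.

Far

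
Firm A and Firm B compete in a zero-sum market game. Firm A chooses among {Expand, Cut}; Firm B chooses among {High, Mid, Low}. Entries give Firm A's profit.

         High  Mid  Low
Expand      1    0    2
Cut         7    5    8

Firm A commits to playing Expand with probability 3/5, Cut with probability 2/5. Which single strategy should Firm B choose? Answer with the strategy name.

Mid

If Firm B plays High, Firm A's expected payoff is (3/5)·1 + (2/5)·7 = 17/5.
If Firm B plays Mid, Firm A's expected payoff is (3/5)·0 + (2/5)·5 = 2.
If Firm B plays Low, Firm A's expected payoff is (3/5)·2 + (2/5)·8 = 22/5.
Firm B minimizes Firm A's payoff; the smallest is 2, so the best response is Mid.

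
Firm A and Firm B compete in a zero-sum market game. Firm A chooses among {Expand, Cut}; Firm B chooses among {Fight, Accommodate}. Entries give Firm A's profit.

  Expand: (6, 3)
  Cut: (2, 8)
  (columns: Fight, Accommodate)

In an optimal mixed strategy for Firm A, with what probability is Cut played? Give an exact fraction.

Row minima: Expand → 3, Cut → 2; maximin = 3.
Column maxima: Fight → 6, Accommodate → 8; minimax = 6.
3 ≠ 6, so there is no saddle point; optimal play is mixed.
Let Firm A play Expand with probability p. Expected payoff against Fight: 6p + 2(1−p) = 4p + 2; against Accommodate: 3p + 8(1−p) = −5p + 8.
Setting these equal: 4p + 2 = −5p + 8 ⇒ 9p = 6 ⇒ p = 2/3, and the value is (4)·(2/3) + 2 = 14/3.
For Firm B: with q = P(Fight), equating Expand's and Cut's payoffs gives 3q + 3 = −6q + 8 ⇒ q = 5/9.

1/3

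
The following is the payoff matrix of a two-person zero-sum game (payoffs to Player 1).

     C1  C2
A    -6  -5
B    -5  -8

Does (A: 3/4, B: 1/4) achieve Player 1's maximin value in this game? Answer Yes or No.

Yes

Against C1 this mix gives (3/4)·(-6) + (1/4)·(-5) = -23/4.
Against C2 this mix gives (3/4)·(-5) + (1/4)·(-8) = -23/4.
All of Player 2's active replies (C1, C2) yield -23/4, and no column does worse for Player 1. The mix makes Player 2 indifferent and guarantees -23/4, so it is optimal.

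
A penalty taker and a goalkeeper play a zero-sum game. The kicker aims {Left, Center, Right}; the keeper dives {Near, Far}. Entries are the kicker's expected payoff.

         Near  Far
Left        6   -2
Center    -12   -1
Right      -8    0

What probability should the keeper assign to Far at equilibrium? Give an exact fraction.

7/8

Row minima: Left → -2, Center → -12, Right → -8; maximin = -2.
Column maxima: Near → 6, Far → 0; minimax = 0.
-2 ≠ 0, so there is no saddle point; optimal play is mixed.
Center is strictly dominated by Right, so the kicker never plays it.
On the remaining 2×2 (Left, Right vs Near, Far):
Let the kicker play Left with probability p. Expected payoff against Near: 6p + (-8)(1−p) = 14p − 8; against Far: (-2)p + 0(1−p) = −2p.
Setting these equal: 14p − 8 = −2p ⇒ 16p = 8 ⇒ p = 1/2, and the value is (14)·(1/2) − 8 = -1.
For the keeper: with q = P(Near), equating Left's and Right's payoffs gives 8q − 2 = −8q ⇒ q = 1/8.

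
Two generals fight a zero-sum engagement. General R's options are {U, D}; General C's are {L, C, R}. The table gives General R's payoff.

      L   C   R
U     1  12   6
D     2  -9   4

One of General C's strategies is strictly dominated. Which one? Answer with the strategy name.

R

L holds General R's payoff strictly below R in every row: 1 < 6, 2 < 4.
So R is strictly dominated for General C.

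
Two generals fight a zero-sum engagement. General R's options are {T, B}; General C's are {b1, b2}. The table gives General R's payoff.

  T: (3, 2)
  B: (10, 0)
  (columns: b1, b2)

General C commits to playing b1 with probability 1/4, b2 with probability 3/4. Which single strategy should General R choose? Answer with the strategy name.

B

Expected payoff of T: (1/4)·3 + (3/4)·2 = 9/4.
Expected payoff of B: (1/4)·10 + (3/4)·0 = 5/2.
The largest is 5/2, so General R's best response is B.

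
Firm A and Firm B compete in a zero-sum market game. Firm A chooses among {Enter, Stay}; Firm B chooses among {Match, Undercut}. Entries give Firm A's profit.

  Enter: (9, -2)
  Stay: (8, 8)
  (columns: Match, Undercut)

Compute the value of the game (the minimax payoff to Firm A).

Row minima: Enter → -2, Stay → 8; maximin = 8.
Column maxima: Match → 9, Undercut → 8; minimax = 8.
Since maximin = minimax = 8, there is a saddle point and the value is 8.

8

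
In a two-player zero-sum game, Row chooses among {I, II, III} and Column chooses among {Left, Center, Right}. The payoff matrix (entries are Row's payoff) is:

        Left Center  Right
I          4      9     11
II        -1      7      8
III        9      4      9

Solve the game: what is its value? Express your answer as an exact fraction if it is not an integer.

Row minima: I → 4, II → -1, III → 4; maximin = 4.
Column maxima: Left → 9, Center → 9, Right → 11; minimax = 9.
4 ≠ 9, so there is no saddle point; optimal play is mixed.
II is strictly dominated by I, so Row never plays it.
Right is strictly dominated by Center (it gives Row strictly more in every row), so Column never plays it.
On the remaining 2×2 (I, III vs Left, Center):
Let Row play I with probability p. Expected payoff against Left: 4p + 9(1−p) = −5p + 9; against Center: 9p + 4(1−p) = 5p + 4.
Setting these equal: −5p + 9 = 5p + 4 ⇒ −10p = -5 ⇒ p = 1/2, and the value is (-5)·(1/2) + 9 = 13/2.
For Column: with q = P(Left), equating I's and III's payoffs gives −5q + 9 = 5q + 4 ⇒ q = 1/2.

13/2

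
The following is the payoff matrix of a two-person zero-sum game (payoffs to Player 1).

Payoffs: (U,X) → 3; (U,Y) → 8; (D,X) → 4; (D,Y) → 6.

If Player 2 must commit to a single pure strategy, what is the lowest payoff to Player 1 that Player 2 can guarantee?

4

Column maxima: X → 4, Y → 8.
The smallest of these is 4.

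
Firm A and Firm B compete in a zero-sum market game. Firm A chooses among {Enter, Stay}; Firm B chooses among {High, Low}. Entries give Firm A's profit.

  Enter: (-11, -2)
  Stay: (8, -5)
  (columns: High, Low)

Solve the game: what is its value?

-71/22

Row minima: Enter → -11, Stay → -5; maximin = -5.
Column maxima: High → 8, Low → -2; minimax = -2.
-5 ≠ -2, so there is no saddle point; optimal play is mixed.
Let Firm A play Enter with probability p. Expected payoff against High: (-11)p + 8(1−p) = −19p + 8; against Low: (-2)p + (-5)(1−p) = 3p − 5.
Setting these equal: −19p + 8 = 3p − 5 ⇒ −22p = -13 ⇒ p = 13/22, and the value is (-19)·(13/22) + 8 = -71/22.
For Firm B: with q = P(High), equating Enter's and Stay's payoffs gives −9q − 2 = 13q − 5 ⇒ q = 3/22.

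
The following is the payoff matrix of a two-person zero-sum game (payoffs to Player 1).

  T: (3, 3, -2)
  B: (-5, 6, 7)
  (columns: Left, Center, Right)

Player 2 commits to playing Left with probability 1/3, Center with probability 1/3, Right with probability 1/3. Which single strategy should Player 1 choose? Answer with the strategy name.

Expected payoff of T: (1/3)·3 + (1/3)·3 + (1/3)·(-2) = 4/3.
Expected payoff of B: (1/3)·(-5) + (1/3)·6 + (1/3)·7 = 8/3.
The largest is 8/3, so Player 1's best response is B.

B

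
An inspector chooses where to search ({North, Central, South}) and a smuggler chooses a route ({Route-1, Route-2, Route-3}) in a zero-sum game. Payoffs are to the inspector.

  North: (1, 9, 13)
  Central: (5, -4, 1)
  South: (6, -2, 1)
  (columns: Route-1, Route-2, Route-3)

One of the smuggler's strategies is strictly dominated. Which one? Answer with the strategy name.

Route-2 holds the inspector's payoff strictly below Route-3 in every row: 9 < 13, -4 < 1, -2 < 1.
So Route-3 is strictly dominated for the smuggler.

Route-3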